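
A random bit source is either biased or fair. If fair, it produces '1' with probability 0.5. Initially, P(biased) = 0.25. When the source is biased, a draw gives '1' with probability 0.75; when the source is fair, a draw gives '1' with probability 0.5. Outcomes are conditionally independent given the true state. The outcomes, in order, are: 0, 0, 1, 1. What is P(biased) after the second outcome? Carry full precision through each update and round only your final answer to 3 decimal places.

After '0': P(biased) = 0.25·0.2500 / (0.25·0.2500 + 0.5·0.7500) ≈ 0.1429
After '0': P(biased) = 0.25·0.1429 / (0.25·0.1429 + 0.5·0.8571) ≈ 0.0769

0.077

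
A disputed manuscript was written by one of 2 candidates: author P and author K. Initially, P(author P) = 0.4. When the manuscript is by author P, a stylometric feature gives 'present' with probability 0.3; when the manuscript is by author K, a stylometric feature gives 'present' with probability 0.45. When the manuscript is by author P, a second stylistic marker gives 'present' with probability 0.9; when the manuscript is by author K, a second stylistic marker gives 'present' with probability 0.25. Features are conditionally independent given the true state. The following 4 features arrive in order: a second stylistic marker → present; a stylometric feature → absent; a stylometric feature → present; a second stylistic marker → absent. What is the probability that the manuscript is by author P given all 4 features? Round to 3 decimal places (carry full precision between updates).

After a second stylistic marker='present': P(author P) = 0.9·0.4000 / (0.9·0.4000 + 0.25·0.6000) ≈ 0.7059
After a stylometric feature='absent': P(author P) = 0.7·0.7059 / (0.7·0.7059 + 0.55·0.2941) ≈ 0.7534
After a stylometric feature='present': P(author P) = 0.3·0.7534 / (0.3·0.7534 + 0.45·0.2466) ≈ 0.6707
After a second stylistic marker='absent': P(author P) = 0.1·0.6707 / (0.1·0.6707 + 0.75·0.3293) ≈ 0.2135

0.214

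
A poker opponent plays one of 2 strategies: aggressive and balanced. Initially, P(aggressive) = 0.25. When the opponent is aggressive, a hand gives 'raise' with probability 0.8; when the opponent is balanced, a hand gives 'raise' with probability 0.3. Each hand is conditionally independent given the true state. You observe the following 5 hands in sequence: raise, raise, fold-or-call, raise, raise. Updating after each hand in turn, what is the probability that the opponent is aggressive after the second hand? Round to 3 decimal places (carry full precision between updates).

0.703

Each posterior becomes the prior for the next update.
After 'raise': P(aggressive) = 0.8·0.2500 / (0.8·0.2500 + 0.3·0.7500) ≈ 0.4706
After 'raise': P(aggressive) = 0.8·0.4706 / (0.8·0.4706 + 0.3·0.5294) ≈ 0.7033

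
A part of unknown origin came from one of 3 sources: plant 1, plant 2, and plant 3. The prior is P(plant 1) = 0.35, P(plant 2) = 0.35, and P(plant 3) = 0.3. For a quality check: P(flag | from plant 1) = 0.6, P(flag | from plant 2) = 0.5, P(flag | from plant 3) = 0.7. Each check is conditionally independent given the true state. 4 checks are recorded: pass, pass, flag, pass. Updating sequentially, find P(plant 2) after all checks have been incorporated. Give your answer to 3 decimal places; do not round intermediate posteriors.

After 'pass': normaliser = 0.4·0.3500 + 0.5·0.3500 + 0.3·0.3000; P(plant 1) ≈ 0.3457, P(plant 2) ≈ 0.4321, P(plant 3) ≈ 0.2222
After 'pass': normaliser = 0.4·0.3457 + 0.5·0.4321 + 0.3·0.2222; P(plant 1) ≈ 0.3284, P(plant 2) ≈ 0.5132, P(plant 3) ≈ 0.1584
After 'flag': normaliser = 0.6·0.3284 + 0.5·0.5132 + 0.7·0.1584; P(plant 1) ≈ 0.3491, P(plant 2) ≈ 0.4545, P(plant 3) ≈ 0.1964
After 'pass': normaliser = 0.4·0.3491 + 0.5·0.4545 + 0.3·0.1964; P(plant 1) ≈ 0.3279, P(plant 2) ≈ 0.5337, P(plant 3) ≈ 0.1383

0.534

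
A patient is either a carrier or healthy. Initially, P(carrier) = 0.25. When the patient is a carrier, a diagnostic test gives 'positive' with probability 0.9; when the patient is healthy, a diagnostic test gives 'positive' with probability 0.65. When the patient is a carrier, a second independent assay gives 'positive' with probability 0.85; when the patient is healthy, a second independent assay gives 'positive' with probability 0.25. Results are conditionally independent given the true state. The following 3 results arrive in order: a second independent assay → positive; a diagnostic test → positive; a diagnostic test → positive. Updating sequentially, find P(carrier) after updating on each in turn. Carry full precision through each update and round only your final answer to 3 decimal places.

After a second independent assay='positive': P(carrier) = 0.85·0.2500 / (0.85·0.2500 + 0.25·0.7500) ≈ 0.5312
After a diagnostic test='positive': P(carrier) = 0.9·0.5312 / (0.9·0.5312 + 0.65·0.4688) ≈ 0.6108
After a diagnostic test='positive': P(carrier) = 0.9·0.6108 / (0.9·0.6108 + 0.65·0.3892) ≈ 0.6848

0.685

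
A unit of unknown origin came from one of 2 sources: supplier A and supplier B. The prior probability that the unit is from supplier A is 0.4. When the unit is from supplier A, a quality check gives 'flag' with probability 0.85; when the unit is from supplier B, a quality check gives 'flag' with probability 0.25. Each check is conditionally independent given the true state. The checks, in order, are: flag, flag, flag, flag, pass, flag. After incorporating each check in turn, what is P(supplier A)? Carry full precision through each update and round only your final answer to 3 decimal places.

After 'flag': P(supplier A) = 0.85·0.4000 / (0.85·0.4000 + 0.25·0.6000) ≈ 0.6939
After 'flag': P(supplier A) = 0.85·0.6939 / (0.85·0.6939 + 0.25·0.3061) ≈ 0.8851
After 'flag': P(supplier A) = 0.85·0.8851 / (0.85·0.8851 + 0.25·0.1149) ≈ 0.9632
After 'flag': P(supplier A) = 0.85·0.9632 / (0.85·0.9632 + 0.25·0.0368) ≈ 0.9889
After 'pass': P(supplier A) = 0.15·0.9889 / (0.15·0.9889 + 0.75·0.0111) ≈ 0.9469
After 'flag': P(supplier A) = 0.85·0.9469 / (0.85·0.9469 + 0.25·0.0531) ≈ 0.9838

0.984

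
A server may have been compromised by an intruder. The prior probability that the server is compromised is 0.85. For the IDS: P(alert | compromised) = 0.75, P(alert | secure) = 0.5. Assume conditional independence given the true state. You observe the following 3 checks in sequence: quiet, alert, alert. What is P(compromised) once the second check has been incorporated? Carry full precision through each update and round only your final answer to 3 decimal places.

0.810

After 'quiet': P(compromised) = 0.25·0.8500 / (0.25·0.8500 + 0.5·0.1500) ≈ 0.7391
After 'alert': P(compromised) = 0.75·0.7391 / (0.75·0.7391 + 0.5·0.2609) ≈ 0.8095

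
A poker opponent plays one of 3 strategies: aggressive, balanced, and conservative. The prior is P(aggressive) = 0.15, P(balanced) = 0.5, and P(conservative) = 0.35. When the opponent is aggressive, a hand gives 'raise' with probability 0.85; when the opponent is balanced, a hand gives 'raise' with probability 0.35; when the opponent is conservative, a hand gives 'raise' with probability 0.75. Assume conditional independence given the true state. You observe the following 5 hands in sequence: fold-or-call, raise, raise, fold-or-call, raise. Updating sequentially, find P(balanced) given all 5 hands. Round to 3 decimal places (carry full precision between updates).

0.445

After 'fold-or-call': normaliser = 0.15·0.1500 + 0.65·0.5000 + 0.25·0.3500; P(aggressive) ≈ 0.0517, P(balanced) ≈ 0.7471, P(conservative) ≈ 0.2011
After 'raise': normaliser = 0.85·0.0517 + 0.35·0.7471 + 0.75·0.2011; P(aggressive) ≈ 0.0963, P(balanced) ≈ 0.5730, P(conservative) ≈ 0.3306
After 'raise': normaliser = 0.85·0.0963 + 0.35·0.5730 + 0.75·0.3306; P(aggressive) ≈ 0.1544, P(balanced) ≈ 0.3781, P(conservative) ≈ 0.4675
After 'fold-or-call': normaliser = 0.15·0.1544 + 0.65·0.3781 + 0.25·0.4675; P(aggressive) ≈ 0.0600, P(balanced) ≈ 0.6371, P(conservative) ≈ 0.3029
After 'raise': normaliser = 0.85·0.0600 + 0.35·0.6371 + 0.75·0.3029; P(aggressive) ≈ 0.1018, P(balanced) ≈ 0.4449, P(conservative) ≈ 0.4533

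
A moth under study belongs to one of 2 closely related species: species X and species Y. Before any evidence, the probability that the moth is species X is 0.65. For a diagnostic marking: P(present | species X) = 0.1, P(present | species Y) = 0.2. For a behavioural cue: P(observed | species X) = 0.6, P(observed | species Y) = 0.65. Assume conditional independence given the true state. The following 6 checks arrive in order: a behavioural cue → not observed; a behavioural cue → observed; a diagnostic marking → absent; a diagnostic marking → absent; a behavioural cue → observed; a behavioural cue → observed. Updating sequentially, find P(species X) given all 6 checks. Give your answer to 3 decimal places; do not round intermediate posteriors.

Each posterior becomes the prior for the next update.
After a behavioural cue='not observed': P(species X) = 0.4·0.6500 / (0.4·0.6500 + 0.35·0.3500) ≈ 0.6797
After a behavioural cue='observed': P(species X) = 0.6·0.6797 / (0.6·0.6797 + 0.65·0.3203) ≈ 0.6621
After a diagnostic marking='absent': P(species X) = 0.9·0.6621 / (0.9·0.6621 + 0.8·0.3379) ≈ 0.6879
After a diagnostic marking='absent': P(species X) = 0.9·0.6879 / (0.9·0.6879 + 0.8·0.3121) ≈ 0.7126
After a behavioural cue='observed': P(species X) = 0.6·0.7126 / (0.6·0.7126 + 0.65·0.2874) ≈ 0.6959
After a behavioural cue='observed': P(species X) = 0.6·0.6959 / (0.6·0.6959 + 0.65·0.3041) ≈ 0.6787

0.679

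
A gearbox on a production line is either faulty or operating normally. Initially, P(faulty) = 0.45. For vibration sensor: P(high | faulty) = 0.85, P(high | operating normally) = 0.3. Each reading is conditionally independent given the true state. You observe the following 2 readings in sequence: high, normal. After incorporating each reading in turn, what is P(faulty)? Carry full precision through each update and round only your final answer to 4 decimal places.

Each posterior becomes the prior for the next update.
After 'high': P(faulty) = 0.85·0.4500 / (0.85·0.4500 + 0.3·0.5500) ≈ 0.6986
After 'normal': P(faulty) = 0.15·0.6986 / (0.15·0.6986 + 0.7·0.3014) ≈ 0.3319

0.3319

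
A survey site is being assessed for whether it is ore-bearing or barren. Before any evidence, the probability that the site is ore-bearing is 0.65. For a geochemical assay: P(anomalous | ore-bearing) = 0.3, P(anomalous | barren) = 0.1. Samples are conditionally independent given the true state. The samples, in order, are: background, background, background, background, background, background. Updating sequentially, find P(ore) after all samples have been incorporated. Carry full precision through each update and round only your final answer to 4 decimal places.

Each posterior becomes the prior for the next update.
After 'background': P(ore) = 0.7·0.6500 / (0.7·0.6500 + 0.9·0.3500) ≈ 0.5909
After 'background': P(ore) = 0.7·0.5909 / (0.7·0.5909 + 0.9·0.4091) ≈ 0.5291
After 'background': P(ore) = 0.7·0.5291 / (0.7·0.5291 + 0.9·0.4709) ≈ 0.4663
After 'background': P(ore) = 0.7·0.4663 / (0.7·0.4663 + 0.9·0.5337) ≈ 0.4046
After 'background': P(ore) = 0.7·0.4046 / (0.7·0.4046 + 0.9·0.5954) ≈ 0.3458
After 'background': P(ore) = 0.7·0.3458 / (0.7·0.3458 + 0.9·0.6542) ≈ 0.2913

0.2913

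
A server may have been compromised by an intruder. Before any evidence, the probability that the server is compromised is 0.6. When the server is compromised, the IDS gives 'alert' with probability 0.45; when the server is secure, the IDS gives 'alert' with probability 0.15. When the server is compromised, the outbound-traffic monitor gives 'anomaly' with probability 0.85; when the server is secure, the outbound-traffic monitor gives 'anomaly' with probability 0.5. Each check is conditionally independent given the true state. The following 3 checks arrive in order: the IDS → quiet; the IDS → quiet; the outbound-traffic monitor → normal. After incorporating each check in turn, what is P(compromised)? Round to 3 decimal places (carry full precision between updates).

0.159

Each posterior becomes the prior for the next update.
After the IDS='quiet': P(compromised) = 0.55·0.6000 / (0.55·0.6000 + 0.85·0.4000) ≈ 0.4925
After the IDS='quiet': P(compromised) = 0.55·0.4925 / (0.55·0.4925 + 0.85·0.5075) ≈ 0.3858
After the outbound-traffic monitor='normal': P(compromised) = 0.15·0.3858 / (0.15·0.3858 + 0.5·0.6142) ≈ 0.1585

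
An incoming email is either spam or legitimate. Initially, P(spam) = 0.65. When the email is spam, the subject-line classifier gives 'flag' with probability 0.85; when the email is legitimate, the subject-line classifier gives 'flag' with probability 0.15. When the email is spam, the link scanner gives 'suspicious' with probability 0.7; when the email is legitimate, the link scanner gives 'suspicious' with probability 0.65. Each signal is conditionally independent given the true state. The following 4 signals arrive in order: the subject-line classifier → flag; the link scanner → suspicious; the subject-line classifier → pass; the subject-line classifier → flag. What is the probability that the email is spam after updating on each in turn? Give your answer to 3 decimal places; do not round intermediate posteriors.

Apply Bayes' rule sequentially, carrying P(spam) forward.
After the subject-line classifier='flag': P(spam) = 0.85·0.6500 / (0.85·0.6500 + 0.15·0.3500) ≈ 0.9132
After the link scanner='suspicious': P(spam) = 0.7·0.9132 / (0.7·0.9132 + 0.65·0.0868) ≈ 0.9189
After the subject-line classifier='pass': P(spam) = 0.15·0.9189 / (0.15·0.9189 + 0.85·0.0811) ≈ 0.6667
After the subject-line classifier='flag': P(spam) = 0.85·0.6667 / (0.85·0.6667 + 0.15·0.3333) ≈ 0.9189

0.919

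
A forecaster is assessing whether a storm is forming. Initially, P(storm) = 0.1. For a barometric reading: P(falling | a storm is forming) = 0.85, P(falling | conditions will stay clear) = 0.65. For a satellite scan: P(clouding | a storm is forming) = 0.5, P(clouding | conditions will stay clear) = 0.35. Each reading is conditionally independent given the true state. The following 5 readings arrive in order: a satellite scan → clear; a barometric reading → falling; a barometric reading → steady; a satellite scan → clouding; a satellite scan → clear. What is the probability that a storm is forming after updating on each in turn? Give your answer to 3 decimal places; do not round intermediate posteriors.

0.050

Each posterior becomes the prior for the next update.
After a satellite scan='clear': P(storm) = 0.5·0.1000 / (0.5·0.1000 + 0.65·0.9000) ≈ 0.0787
After a barometric reading='falling': P(storm) = 0.85·0.0787 / (0.85·0.0787 + 0.65·0.9213) ≈ 0.1005
After a barometric reading='steady': P(storm) = 0.15·0.1005 / (0.15·0.1005 + 0.35·0.8995) ≈ 0.0457
After a satellite scan='clouding': P(storm) = 0.5·0.0457 / (0.5·0.0457 + 0.35·0.9543) ≈ 0.0640
After a satellite scan='clear': P(storm) = 0.5·0.0640 / (0.5·0.0640 + 0.65·0.9360) ≈ 0.0500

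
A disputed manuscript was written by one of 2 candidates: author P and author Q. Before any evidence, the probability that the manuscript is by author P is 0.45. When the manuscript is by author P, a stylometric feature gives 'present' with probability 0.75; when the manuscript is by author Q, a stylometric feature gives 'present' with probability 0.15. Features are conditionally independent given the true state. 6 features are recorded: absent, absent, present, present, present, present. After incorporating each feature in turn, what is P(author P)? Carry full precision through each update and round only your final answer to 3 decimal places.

0.978

Apply Bayes' rule sequentially, carrying P(author P) forward.
After 'absent': P(author P) = 0.25·0.4500 / (0.25·0.4500 + 0.85·0.5500) ≈ 0.1940
After 'absent': P(author P) = 0.25·0.1940 / (0.25·0.1940 + 0.85·0.8060) ≈ 0.0661
After 'present': P(author P) = 0.75·0.0661 / (0.75·0.0661 + 0.15·0.9339) ≈ 0.2614
After 'present': P(author P) = 0.75·0.2614 / (0.75·0.2614 + 0.15·0.7386) ≈ 0.6389
After 'present': P(author P) = 0.75·0.6389 / (0.75·0.6389 + 0.15·0.3611) ≈ 0.8984
After 'present': P(author P) = 0.75·0.8984 / (0.75·0.8984 + 0.15·0.1016) ≈ 0.9779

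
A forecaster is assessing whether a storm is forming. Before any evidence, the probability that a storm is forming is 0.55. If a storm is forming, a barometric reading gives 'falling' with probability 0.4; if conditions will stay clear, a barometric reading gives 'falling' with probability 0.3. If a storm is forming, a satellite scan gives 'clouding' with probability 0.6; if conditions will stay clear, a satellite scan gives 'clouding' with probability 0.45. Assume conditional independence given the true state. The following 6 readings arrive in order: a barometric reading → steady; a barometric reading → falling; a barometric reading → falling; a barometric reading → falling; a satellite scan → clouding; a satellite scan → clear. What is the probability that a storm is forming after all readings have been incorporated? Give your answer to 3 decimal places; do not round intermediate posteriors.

Apply Bayes' rule sequentially, carrying P(storm) forward.
After a barometric reading='steady': P(storm) = 0.6·0.5500 / (0.6·0.5500 + 0.7·0.4500) ≈ 0.5116
After a barometric reading='falling': P(storm) = 0.4·0.5116 / (0.4·0.5116 + 0.3·0.4884) ≈ 0.5828
After a barometric reading='falling': P(storm) = 0.4·0.5828 / (0.4·0.5828 + 0.3·0.4172) ≈ 0.6506
After a barometric reading='falling': P(storm) = 0.4·0.6506 / (0.4·0.6506 + 0.3·0.3494) ≈ 0.7129
After a satellite scan='clouding': P(storm) = 0.6·0.7129 / (0.6·0.7129 + 0.45·0.2871) ≈ 0.7680
After a satellite scan='clear': P(storm) = 0.4·0.7680 / (0.4·0.7680 + 0.55·0.2320) ≈ 0.7066

0.707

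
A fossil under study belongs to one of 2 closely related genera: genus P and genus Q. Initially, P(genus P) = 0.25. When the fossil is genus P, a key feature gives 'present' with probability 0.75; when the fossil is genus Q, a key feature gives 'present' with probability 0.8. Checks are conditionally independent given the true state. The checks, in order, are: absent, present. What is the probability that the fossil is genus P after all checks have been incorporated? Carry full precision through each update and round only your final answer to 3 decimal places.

After 'absent': P(genus P) = 0.25·0.2500 / (0.25·0.2500 + 0.2·0.7500) ≈ 0.2941
After 'present': P(genus P) = 0.75·0.2941 / (0.75·0.2941 + 0.8·0.7059) ≈ 0.2809

0.281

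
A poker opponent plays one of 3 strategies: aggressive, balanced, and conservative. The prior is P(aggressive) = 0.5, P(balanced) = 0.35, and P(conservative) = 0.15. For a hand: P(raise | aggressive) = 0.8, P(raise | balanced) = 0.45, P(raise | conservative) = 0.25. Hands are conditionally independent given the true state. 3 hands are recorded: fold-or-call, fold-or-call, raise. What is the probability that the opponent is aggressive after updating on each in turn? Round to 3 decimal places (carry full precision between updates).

Apply Bayes' rule sequentially, carrying P(aggressive) forward.
After 'fold-or-call': normaliser = 0.2·0.5000 + 0.55·0.3500 + 0.75·0.1500; P(aggressive) ≈ 0.2469, P(balanced) ≈ 0.4753, P(conservative) ≈ 0.2778
After 'fold-or-call': normaliser = 0.2·0.2469 + 0.55·0.4753 + 0.75·0.2778; P(aggressive) ≈ 0.0951, P(balanced) ≈ 0.5036, P(conservative) ≈ 0.4013
After 'raise': normaliser = 0.8·0.0951 + 0.45·0.5036 + 0.25·0.4013; P(aggressive) ≈ 0.1888, P(balanced) ≈ 0.5623, P(conservative) ≈ 0.2489

0.189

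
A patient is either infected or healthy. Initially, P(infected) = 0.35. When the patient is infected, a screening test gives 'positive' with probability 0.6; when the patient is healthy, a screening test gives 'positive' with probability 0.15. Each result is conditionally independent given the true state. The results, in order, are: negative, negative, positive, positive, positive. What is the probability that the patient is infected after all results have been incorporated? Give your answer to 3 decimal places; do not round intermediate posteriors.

0.884

Apply Bayes' rule sequentially, carrying P(infected) forward.
After 'negative': P(infected) = 0.4·0.3500 / (0.4·0.3500 + 0.85·0.6500) ≈ 0.2022
After 'negative': P(infected) = 0.4·0.2022 / (0.4·0.2022 + 0.85·0.7978) ≈ 0.1065
After 'positive': P(infected) = 0.6·0.1065 / (0.6·0.1065 + 0.15·0.8935) ≈ 0.3229
After 'positive': P(infected) = 0.6·0.3229 / (0.6·0.3229 + 0.15·0.6771) ≈ 0.6561
After 'positive': P(infected) = 0.6·0.6561 / (0.6·0.6561 + 0.15·0.3439) ≈ 0.8841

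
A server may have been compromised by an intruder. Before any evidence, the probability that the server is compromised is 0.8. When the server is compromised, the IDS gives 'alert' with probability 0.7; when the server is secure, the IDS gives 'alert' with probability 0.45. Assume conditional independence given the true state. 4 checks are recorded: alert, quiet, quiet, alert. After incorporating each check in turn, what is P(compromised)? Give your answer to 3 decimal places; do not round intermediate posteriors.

0.742

Each posterior becomes the prior for the next update.
After 'alert': P(compromised) = 0.7·0.8000 / (0.7·0.8000 + 0.45·0.2000) ≈ 0.8615
After 'quiet': P(compromised) = 0.3·0.8615 / (0.3·0.8615 + 0.55·0.1385) ≈ 0.7724
After 'quiet': P(compromised) = 0.3·0.7724 / (0.3·0.7724 + 0.55·0.2276) ≈ 0.6493
After 'alert': P(compromised) = 0.7·0.6493 / (0.7·0.6493 + 0.45·0.3507) ≈ 0.7422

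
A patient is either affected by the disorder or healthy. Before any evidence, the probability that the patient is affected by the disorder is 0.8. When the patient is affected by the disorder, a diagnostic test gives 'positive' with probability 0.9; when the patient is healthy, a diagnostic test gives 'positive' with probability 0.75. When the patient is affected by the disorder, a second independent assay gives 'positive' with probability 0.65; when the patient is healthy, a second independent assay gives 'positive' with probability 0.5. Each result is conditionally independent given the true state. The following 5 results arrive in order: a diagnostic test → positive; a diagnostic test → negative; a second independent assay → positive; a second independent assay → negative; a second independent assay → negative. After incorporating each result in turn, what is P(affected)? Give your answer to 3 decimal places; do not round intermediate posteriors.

0.550

After a diagnostic test='positive': P(affected) = 0.9·0.8000 / (0.9·0.8000 + 0.75·0.2000) ≈ 0.8276
After a diagnostic test='negative': P(affected) = 0.1·0.8276 / (0.1·0.8276 + 0.25·0.1724) ≈ 0.6575
After a second independent assay='positive': P(affected) = 0.65·0.6575 / (0.65·0.6575 + 0.5·0.3425) ≈ 0.7140
After a second independent assay='negative': P(affected) = 0.35·0.7140 / (0.35·0.7140 + 0.5·0.2860) ≈ 0.6360
After a second independent assay='negative': P(affected) = 0.35·0.6360 / (0.35·0.6360 + 0.5·0.3640) ≈ 0.5502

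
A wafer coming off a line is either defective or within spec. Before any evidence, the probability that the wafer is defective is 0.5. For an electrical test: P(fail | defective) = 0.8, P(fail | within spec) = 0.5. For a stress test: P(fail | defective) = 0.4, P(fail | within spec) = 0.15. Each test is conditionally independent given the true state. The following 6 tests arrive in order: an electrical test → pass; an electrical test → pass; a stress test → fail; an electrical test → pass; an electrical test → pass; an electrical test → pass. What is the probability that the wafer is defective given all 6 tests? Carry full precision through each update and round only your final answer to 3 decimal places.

Each posterior becomes the prior for the next update.
After an electrical test='pass': P(defective) = 0.2·0.5000 / (0.2·0.5000 + 0.5·0.5000) ≈ 0.2857
After an electrical test='pass': P(defective) = 0.2·0.2857 / (0.2·0.2857 + 0.5·0.7143) ≈ 0.1379
After a stress test='fail': P(defective) = 0.4·0.1379 / (0.4·0.1379 + 0.15·0.8621) ≈ 0.2991
After an electrical test='pass': P(defective) = 0.2·0.2991 / (0.2·0.2991 + 0.5·0.7009) ≈ 0.1458
After an electrical test='pass': P(defective) = 0.2·0.1458 / (0.2·0.1458 + 0.5·0.8542) ≈ 0.0639
After an electrical test='pass': P(defective) = 0.2·0.0639 / (0.2·0.0639 + 0.5·0.9361) ≈ 0.0266

0.027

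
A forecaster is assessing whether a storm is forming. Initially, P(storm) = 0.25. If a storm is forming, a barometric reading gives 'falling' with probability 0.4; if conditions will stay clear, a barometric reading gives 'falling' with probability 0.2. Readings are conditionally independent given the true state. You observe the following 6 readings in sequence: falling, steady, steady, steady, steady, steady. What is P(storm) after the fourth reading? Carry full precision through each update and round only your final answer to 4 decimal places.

After 'falling': P(storm) = 0.4·0.2500 / (0.4·0.2500 + 0.2·0.7500) ≈ 0.4000
After 'steady': P(storm) = 0.6·0.4000 / (0.6·0.4000 + 0.8·0.6000) ≈ 0.3333
After 'steady': P(storm) = 0.6·0.3333 / (0.6·0.3333 + 0.8·0.6667) ≈ 0.2727
After 'steady': P(storm) = 0.6·0.2727 / (0.6·0.2727 + 0.8·0.7273) ≈ 0.2195

0.2195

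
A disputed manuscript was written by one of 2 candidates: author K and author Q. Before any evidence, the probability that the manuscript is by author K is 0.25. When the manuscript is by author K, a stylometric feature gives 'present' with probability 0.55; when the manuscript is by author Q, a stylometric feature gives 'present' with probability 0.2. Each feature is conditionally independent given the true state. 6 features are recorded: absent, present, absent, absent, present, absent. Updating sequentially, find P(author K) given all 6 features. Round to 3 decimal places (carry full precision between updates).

0.202

After 'absent': P(author K) = 0.45·0.2500 / (0.45·0.2500 + 0.8·0.7500) ≈ 0.1579
After 'present': P(author K) = 0.55·0.1579 / (0.55·0.1579 + 0.2·0.8421) ≈ 0.3402
After 'absent': P(author K) = 0.45·0.3402 / (0.45·0.3402 + 0.8·0.6598) ≈ 0.2248
After 'absent': P(author K) = 0.45·0.2248 / (0.45·0.2248 + 0.8·0.7752) ≈ 0.1403
After 'present': P(author K) = 0.55·0.1403 / (0.55·0.1403 + 0.2·0.8597) ≈ 0.3097
After 'absent': P(author K) = 0.45·0.3097 / (0.45·0.3097 + 0.8·0.6903) ≈ 0.2015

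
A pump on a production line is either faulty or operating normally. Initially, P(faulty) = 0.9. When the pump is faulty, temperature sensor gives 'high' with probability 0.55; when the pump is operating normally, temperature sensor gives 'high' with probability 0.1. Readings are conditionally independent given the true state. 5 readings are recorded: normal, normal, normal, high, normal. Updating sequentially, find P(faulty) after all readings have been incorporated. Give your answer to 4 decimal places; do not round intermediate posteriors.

0.7557

After 'normal': P(faulty) = 0.45·0.9000 / (0.45·0.9000 + 0.9·0.1000) ≈ 0.8182
After 'normal': P(faulty) = 0.45·0.8182 / (0.45·0.8182 + 0.9·0.1818) ≈ 0.6923
After 'normal': P(faulty) = 0.45·0.6923 / (0.45·0.6923 + 0.9·0.3077) ≈ 0.5294
After 'high': P(faulty) = 0.55·0.5294 / (0.55·0.5294 + 0.1·0.4706) ≈ 0.8609
After 'normal': P(faulty) = 0.45·0.8609 / (0.45·0.8609 + 0.9·0.1391) ≈ 0.7557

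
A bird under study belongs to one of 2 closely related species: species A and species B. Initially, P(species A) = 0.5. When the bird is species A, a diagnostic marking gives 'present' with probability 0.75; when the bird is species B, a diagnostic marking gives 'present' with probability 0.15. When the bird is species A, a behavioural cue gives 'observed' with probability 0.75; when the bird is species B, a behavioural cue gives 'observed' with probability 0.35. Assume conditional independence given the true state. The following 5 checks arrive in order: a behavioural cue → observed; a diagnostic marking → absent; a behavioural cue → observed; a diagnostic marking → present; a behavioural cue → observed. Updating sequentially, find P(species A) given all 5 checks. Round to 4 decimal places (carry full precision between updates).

After a behavioural cue='observed': P(species A) = 0.75·0.5000 / (0.75·0.5000 + 0.35·0.5000) ≈ 0.6818
After a diagnostic marking='absent': P(species A) = 0.25·0.6818 / (0.25·0.6818 + 0.85·0.3182) ≈ 0.3866
After a behavioural cue='observed': P(species A) = 0.75·0.3866 / (0.75·0.3866 + 0.35·0.6134) ≈ 0.5746
After a diagnostic marking='present': P(species A) = 0.75·0.5746 / (0.75·0.5746 + 0.15·0.4254) ≈ 0.8710
After a behavioural cue='observed': P(species A) = 0.75·0.8710 / (0.75·0.8710 + 0.35·0.1290) ≈ 0.9354

0.9354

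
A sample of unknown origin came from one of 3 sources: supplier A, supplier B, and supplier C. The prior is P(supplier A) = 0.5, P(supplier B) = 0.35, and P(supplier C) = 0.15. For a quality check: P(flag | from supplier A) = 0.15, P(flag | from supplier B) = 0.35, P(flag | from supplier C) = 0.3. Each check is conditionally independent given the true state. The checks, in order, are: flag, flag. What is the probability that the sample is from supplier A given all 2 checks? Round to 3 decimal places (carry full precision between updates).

0.166

After 'flag': normaliser = 0.15·0.5000 + 0.35·0.3500 + 0.3·0.1500; P(supplier A) ≈ 0.3093, P(supplier B) ≈ 0.5052, P(supplier C) ≈ 0.1856
After 'flag': normaliser = 0.15·0.3093 + 0.35·0.5052 + 0.3·0.1856; P(supplier A) ≈ 0.1664, P(supplier B) ≈ 0.6340, P(supplier C) ≈ 0.1996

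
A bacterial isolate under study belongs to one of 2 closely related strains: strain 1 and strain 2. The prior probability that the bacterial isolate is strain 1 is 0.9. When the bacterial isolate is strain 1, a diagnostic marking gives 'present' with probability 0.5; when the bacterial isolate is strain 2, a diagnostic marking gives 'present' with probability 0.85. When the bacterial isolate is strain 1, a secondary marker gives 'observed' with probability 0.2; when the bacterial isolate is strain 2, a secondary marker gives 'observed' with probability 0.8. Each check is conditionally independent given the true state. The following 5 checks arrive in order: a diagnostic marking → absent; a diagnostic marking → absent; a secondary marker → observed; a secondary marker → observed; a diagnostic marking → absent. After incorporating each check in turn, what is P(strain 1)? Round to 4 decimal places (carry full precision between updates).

After a diagnostic marking='absent': P(strain 1) = 0.5·0.9000 / (0.5·0.9000 + 0.15·0.1000) ≈ 0.9677
After a diagnostic marking='absent': P(strain 1) = 0.5·0.9677 / (0.5·0.9677 + 0.15·0.0323) ≈ 0.9901
After a secondary marker='observed': P(strain 1) = 0.2·0.9901 / (0.2·0.9901 + 0.8·0.0099) ≈ 0.9615
After a secondary marker='observed': P(strain 1) = 0.2·0.9615 / (0.2·0.9615 + 0.8·0.0385) ≈ 0.8621
After a diagnostic marking='absent': P(strain 1) = 0.5·0.8621 / (0.5·0.8621 + 0.15·0.1379) ≈ 0.9542

0.9542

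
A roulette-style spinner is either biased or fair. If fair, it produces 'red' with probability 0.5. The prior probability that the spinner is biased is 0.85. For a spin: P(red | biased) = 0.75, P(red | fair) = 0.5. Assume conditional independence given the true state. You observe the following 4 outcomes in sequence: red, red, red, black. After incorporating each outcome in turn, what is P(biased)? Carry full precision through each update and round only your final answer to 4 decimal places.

0.9053

After 'red': P(biased) = 0.75·0.8500 / (0.75·0.8500 + 0.5·0.1500) ≈ 0.8947
After 'red': P(biased) = 0.75·0.8947 / (0.75·0.8947 + 0.5·0.1053) ≈ 0.9273
After 'red': P(biased) = 0.75·0.9273 / (0.75·0.9273 + 0.5·0.0727) ≈ 0.9503
After 'black': P(biased) = 0.25·0.9503 / (0.25·0.9503 + 0.5·0.0497) ≈ 0.9053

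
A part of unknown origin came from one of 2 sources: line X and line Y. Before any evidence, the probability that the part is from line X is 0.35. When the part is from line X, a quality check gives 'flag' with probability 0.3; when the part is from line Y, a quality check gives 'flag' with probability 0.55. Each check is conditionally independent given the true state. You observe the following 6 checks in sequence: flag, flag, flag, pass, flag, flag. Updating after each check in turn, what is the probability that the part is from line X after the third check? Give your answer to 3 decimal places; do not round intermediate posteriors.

0.080

After 'flag': P(line X) = 0.3·0.3500 / (0.3·0.3500 + 0.55·0.6500) ≈ 0.2270
After 'flag': P(line X) = 0.3·0.2270 / (0.3·0.2270 + 0.55·0.7730) ≈ 0.1381
After 'flag': P(line X) = 0.3·0.1381 / (0.3·0.1381 + 0.55·0.8619) ≈ 0.0804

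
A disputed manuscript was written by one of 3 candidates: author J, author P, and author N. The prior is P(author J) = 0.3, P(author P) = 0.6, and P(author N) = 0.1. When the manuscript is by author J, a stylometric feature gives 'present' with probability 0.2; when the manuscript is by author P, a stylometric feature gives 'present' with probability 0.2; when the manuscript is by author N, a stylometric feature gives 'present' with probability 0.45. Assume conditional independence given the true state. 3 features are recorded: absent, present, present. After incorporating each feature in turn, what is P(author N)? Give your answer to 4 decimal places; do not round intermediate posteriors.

After 'absent': normaliser = 0.8·0.3000 + 0.8·0.6000 + 0.55·0.1000; P(author J) ≈ 0.3097, P(author P) ≈ 0.6194, P(author N) ≈ 0.0710
After 'present': normaliser = 0.2·0.3097 + 0.2·0.6194 + 0.45·0.0710; P(author J) ≈ 0.2844, P(author P) ≈ 0.5689, P(author N) ≈ 0.1467
After 'present': normaliser = 0.2·0.2844 + 0.2·0.5689 + 0.45·0.1467; P(author J) ≈ 0.2404, P(author P) ≈ 0.4808, P(author N) ≈ 0.2789

0.2789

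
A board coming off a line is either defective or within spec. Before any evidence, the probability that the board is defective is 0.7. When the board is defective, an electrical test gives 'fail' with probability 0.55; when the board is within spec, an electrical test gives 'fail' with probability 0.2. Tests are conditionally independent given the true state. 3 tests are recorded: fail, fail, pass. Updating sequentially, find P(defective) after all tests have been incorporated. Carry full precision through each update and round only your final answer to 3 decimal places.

After 'fail': P(defective) = 0.55·0.7000 / (0.55·0.7000 + 0.2·0.3000) ≈ 0.8652
After 'fail': P(defective) = 0.55·0.8652 / (0.55·0.8652 + 0.2·0.1348) ≈ 0.9464
After 'pass': P(defective) = 0.45·0.9464 / (0.45·0.9464 + 0.8·0.0536) ≈ 0.9085

0.908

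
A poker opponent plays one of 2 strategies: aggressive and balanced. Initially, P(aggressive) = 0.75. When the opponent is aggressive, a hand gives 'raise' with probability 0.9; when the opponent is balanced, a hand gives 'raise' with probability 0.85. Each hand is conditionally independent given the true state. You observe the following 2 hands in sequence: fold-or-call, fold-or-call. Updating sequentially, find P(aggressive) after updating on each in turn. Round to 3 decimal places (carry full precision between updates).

Apply Bayes' rule sequentially, carrying P(aggressive) forward.
After 'fold-or-call': P(aggressive) = 0.1·0.7500 / (0.1·0.7500 + 0.15·0.2500) ≈ 0.6667
After 'fold-or-call': P(aggressive) = 0.1·0.6667 / (0.1·0.6667 + 0.15·0.3333) ≈ 0.5714

0.571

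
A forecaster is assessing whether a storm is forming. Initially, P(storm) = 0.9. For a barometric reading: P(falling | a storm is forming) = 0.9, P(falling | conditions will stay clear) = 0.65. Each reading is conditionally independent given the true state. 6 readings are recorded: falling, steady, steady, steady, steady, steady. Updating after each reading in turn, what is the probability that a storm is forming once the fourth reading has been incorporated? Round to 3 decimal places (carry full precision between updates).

After 'falling': P(storm) = 0.9·0.9000 / (0.9·0.9000 + 0.65·0.1000) ≈ 0.9257
After 'steady': P(storm) = 0.1·0.9257 / (0.1·0.9257 + 0.35·0.0743) ≈ 0.7807
After 'steady': P(storm) = 0.1·0.7807 / (0.1·0.7807 + 0.35·0.2193) ≈ 0.5043
After 'steady': P(storm) = 0.1·0.5043 / (0.1·0.5043 + 0.35·0.4957) ≈ 0.2252

0.225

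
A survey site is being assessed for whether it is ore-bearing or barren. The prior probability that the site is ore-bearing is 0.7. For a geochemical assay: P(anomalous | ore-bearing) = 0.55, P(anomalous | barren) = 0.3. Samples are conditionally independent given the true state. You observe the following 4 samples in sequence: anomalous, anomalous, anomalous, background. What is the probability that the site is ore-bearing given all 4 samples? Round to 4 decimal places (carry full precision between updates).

After 'anomalous': P(ore) = 0.55·0.7000 / (0.55·0.7000 + 0.3·0.3000) ≈ 0.8105
After 'anomalous': P(ore) = 0.55·0.8105 / (0.55·0.8105 + 0.3·0.1895) ≈ 0.8869
After 'anomalous': P(ore) = 0.55·0.8869 / (0.55·0.8869 + 0.3·0.1131) ≈ 0.9350
After 'background': P(ore) = 0.45·0.9350 / (0.45·0.9350 + 0.7·0.0650) ≈ 0.9024

0.9024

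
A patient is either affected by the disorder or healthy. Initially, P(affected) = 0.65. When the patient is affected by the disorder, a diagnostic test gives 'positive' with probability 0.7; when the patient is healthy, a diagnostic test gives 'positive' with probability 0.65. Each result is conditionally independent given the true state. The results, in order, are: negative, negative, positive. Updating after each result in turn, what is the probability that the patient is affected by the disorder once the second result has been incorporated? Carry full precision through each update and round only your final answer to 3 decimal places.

0.577

After 'negative': P(affected) = 0.3·0.6500 / (0.3·0.6500 + 0.35·0.3500) ≈ 0.6142
After 'negative': P(affected) = 0.3·0.6142 / (0.3·0.6142 + 0.35·0.3858) ≈ 0.5771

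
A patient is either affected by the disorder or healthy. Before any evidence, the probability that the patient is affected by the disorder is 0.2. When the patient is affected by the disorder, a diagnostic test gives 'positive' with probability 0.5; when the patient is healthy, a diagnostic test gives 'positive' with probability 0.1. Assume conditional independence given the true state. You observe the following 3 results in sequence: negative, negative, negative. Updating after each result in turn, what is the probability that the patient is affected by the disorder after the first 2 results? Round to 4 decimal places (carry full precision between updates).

After 'negative': P(affected) = 0.5·0.2000 / (0.5·0.2000 + 0.9·0.8000) ≈ 0.1220
After 'negative': P(affected) = 0.5·0.1220 / (0.5·0.1220 + 0.9·0.8780) ≈ 0.0716

0.0716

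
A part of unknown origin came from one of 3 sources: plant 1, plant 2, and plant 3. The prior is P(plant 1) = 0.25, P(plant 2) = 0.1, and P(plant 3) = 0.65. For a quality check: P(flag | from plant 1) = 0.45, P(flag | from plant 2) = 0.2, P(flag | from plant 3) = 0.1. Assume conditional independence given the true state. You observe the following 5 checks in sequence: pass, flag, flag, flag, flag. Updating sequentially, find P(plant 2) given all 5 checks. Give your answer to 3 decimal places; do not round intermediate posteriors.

0.022

After 'pass': normaliser = 0.55·0.2500 + 0.8·0.1000 + 0.9·0.6500; P(plant 1) ≈ 0.1713, P(plant 2) ≈ 0.0997, P(plant 3) ≈ 0.7290
After 'flag': normaliser = 0.45·0.1713 + 0.2·0.0997 + 0.1·0.7290; P(plant 1) ≈ 0.4537, P(plant 2) ≈ 0.1173, P(plant 3) ≈ 0.4290
After 'flag': normaliser = 0.45·0.4537 + 0.2·0.1173 + 0.1·0.4290; P(plant 1) ≈ 0.7547, P(plant 2) ≈ 0.0867, P(plant 3) ≈ 0.1586
After 'flag': normaliser = 0.45·0.7547 + 0.2·0.0867 + 0.1·0.1586; P(plant 1) ≈ 0.9109, P(plant 2) ≈ 0.0465, P(plant 3) ≈ 0.0425
After 'flag': normaliser = 0.45·0.9109 + 0.2·0.0465 + 0.1·0.0425; P(plant 1) ≈ 0.9680, P(plant 2) ≈ 0.0220, P(plant 3) ≈ 0.0100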